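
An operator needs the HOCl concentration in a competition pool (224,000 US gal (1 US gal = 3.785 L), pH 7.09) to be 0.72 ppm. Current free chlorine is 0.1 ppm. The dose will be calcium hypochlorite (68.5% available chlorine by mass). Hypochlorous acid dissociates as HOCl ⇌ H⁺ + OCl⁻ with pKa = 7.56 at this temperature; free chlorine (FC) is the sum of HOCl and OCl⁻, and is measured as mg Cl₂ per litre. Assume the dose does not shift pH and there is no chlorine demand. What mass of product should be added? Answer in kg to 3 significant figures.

Volume: 224,000 US gal × 3.785 L/gal = 847,840 L.
[OCl⁻]/[HOCl] = 10^(pH − pKa) = 10^(7.09 − 7.56) = 0.3388; fraction as HOCl = 1/(1 + 0.3388) = 0.7469.
Free chlorine required for 0.72 ppm HOCl: 0.72 / 0.7469 = 0.964 ppm.
FC to add: 0.964 − 0.1 = 0.864 mg/L as Cl₂.
Cl₂ equivalent: 0.864 mg/L × 847,840 L = 732.5 g.
Product at 68.5% available Cl: 732.5 / 0.685 = 1069 g.

1.07 kg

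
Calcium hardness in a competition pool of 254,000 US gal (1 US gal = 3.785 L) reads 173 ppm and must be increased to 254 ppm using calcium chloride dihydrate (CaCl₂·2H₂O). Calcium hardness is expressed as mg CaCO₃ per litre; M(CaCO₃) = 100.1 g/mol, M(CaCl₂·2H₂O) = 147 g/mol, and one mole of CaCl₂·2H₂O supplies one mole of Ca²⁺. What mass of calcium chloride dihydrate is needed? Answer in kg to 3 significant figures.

Volume: 254,000 US gal × 3.785 L/gal = 961,390 L.
Hardness to add: (254 − 173) = 81 mg/L as CaCO₃ × 961,390 L = 77,870 g as CaCO₃.
Moles of Ca²⁺ (1 mol Ca²⁺ ≡ 1 mol CaCO₃): 77,870 / 100.1 g/mol = 777.9 mol.
Mass of CaCl₂·2H₂O: 777.9 × 147 = 114,400 g.

114 kg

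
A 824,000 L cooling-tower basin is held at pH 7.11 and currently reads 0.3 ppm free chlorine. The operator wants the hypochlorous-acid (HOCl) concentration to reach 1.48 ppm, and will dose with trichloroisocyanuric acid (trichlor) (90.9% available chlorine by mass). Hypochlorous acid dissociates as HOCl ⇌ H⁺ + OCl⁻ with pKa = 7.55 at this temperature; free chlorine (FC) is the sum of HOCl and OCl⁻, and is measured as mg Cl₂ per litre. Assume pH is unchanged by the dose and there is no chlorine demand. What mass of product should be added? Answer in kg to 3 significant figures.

[OCl⁻]/[HOCl] = 10^(pH − pKa) = 10^(7.11 − 7.55) = 0.3631; fraction as HOCl = 1/(1 + 0.3631) = 0.7336.
Free chlorine required for 1.48 ppm HOCl: 1.48 / 0.7336 = 2.017 ppm.
FC to add: 2.017 − 0.3 = 1.717 mg/L as Cl₂.
Cl₂ equivalent: 1.717 mg/L × 824,000 L = 1415 g.
Product at 90.9% available Cl: 1415 / 0.909 = 1557 g.

1.56 kg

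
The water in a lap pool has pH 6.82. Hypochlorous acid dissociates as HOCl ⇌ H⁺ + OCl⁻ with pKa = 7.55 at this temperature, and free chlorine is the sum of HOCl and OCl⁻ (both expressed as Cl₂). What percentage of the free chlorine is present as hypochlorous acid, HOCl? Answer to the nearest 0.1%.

[OCl⁻]/[HOCl] = 10^(pH − pKa) = 10^(6.82 − 7.55) = 10^-0.73 = 0.1862.
Fraction as HOCl = 1 / (1 + 0.1862) = 0.843.

84.3%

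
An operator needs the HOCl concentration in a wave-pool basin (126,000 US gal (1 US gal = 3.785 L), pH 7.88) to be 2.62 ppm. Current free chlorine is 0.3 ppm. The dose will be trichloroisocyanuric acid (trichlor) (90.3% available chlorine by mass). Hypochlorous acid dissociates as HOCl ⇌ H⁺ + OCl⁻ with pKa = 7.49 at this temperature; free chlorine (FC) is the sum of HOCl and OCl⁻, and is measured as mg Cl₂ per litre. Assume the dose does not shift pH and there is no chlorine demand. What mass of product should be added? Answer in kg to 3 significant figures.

Volume: 126,000 US gal × 3.785 L/gal = 476,910 L.
[OCl⁻]/[HOCl] = 10^(pH − pKa) = 10^(7.88 − 7.49) = 2.455; fraction as HOCl = 1/(1 + 2.455) = 0.2895.
Free chlorine required for 2.62 ppm HOCl: 2.62 / 0.2895 = 9.051 ppm.
FC to add: 9.051 − 0.3 = 8.751 mg/L as Cl₂.
Cl₂ equivalent: 8.751 mg/L × 476,910 L = 4174 g.
Product at 90.3% available Cl: 4174 / 0.903 = 4622 g.

4.62 kg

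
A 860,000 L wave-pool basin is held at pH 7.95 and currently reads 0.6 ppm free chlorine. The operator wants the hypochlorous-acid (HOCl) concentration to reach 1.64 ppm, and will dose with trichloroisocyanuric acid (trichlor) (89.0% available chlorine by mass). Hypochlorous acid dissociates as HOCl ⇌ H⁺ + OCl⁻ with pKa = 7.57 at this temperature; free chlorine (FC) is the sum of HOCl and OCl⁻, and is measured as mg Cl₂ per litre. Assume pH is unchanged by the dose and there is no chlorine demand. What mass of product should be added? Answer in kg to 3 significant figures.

4.81 kg

[OCl⁻]/[HOCl] = 10^(pH − pKa) = 10^(7.95 − 7.57) = 2.399; fraction as HOCl = 1/(1 + 2.399) = 0.2942.
Free chlorine required for 1.64 ppm HOCl: 1.64 / 0.2942 = 5.574 ppm.
FC to add: 5.574 − 0.6 = 4.974 mg/L as Cl₂.
Cl₂ equivalent: 4.974 mg/L × 860,000 L = 4278 g.
Product at 89.0% available Cl: 4278 / 0.89 = 4806 g.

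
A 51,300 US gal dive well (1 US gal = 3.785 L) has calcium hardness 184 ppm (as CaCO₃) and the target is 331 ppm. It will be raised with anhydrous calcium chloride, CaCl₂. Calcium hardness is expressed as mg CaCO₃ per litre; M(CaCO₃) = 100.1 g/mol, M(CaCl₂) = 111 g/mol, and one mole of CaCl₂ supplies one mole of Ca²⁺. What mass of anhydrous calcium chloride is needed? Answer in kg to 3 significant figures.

Volume: 51,300 US gal × 3.785 L/gal = 194,170 L.
Hardness to add: (331 − 184) = 147 mg/L as CaCO₃ × 194,170 L = 28,540 g as CaCO₃.
Moles of Ca²⁺ (1 mol Ca²⁺ ≡ 1 mol CaCO₃): 28,540 / 100.1 g/mol = 285.1 mol.
Mass of CaCl₂: 285.1 × 111 = 31,650 g.

31.7 kg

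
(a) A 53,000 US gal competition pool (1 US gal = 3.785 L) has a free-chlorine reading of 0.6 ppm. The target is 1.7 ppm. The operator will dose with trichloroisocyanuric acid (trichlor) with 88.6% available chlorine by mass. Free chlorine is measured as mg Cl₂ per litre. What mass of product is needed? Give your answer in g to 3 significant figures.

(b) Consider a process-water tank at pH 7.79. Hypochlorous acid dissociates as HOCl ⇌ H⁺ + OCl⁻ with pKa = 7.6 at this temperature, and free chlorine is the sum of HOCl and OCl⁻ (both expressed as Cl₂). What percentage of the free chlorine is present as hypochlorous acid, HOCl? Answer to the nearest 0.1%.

(a) 249 g; (b) 39.2%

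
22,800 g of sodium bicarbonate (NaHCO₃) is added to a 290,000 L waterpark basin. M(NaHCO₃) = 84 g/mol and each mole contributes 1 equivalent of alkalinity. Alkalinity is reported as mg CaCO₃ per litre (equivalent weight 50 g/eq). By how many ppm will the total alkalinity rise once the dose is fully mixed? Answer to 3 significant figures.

Moles of NaHCO₃: 22,800 g ÷ 84 g/mol = 271.4 mol → 271.4 eq of alkalinity.
As CaCO₃: 271.4 eq × 50 g/eq = 13,570 g.
Rise: 13,570 g / 290,000 L × 1000 = 46.8 mg/L.

46.8 ppm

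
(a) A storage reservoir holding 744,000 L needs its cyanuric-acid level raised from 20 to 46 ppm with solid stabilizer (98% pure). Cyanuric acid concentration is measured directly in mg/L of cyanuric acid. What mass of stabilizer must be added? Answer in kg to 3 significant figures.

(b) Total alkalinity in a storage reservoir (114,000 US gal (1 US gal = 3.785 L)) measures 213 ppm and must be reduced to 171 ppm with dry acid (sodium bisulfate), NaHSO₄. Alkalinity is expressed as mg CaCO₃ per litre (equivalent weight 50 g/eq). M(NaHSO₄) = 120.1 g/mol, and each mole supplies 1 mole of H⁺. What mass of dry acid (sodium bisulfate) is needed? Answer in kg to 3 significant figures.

(a) CYA to add: (46 − 20) = 26 mg/L × 744,000 L = 19,340 g cyanuric acid.
(a) At 98% purity: 19,340 / 0.98 = 19,740 g product.

(b) Volume: 114,000 US gal × 3.785 L/gal = 431,490 L.
(b) Alkalinity to neutralize: (213 − 171) = 42 mg/L as CaCO₃ × 431,490 L = 18,120 g as CaCO₃.
(b) Equivalents of H⁺ required: 18,120 ÷ 50 g/eq = 362.5 eq = 362.5 mol NaHSO₄.
(b) Mass of NaHSO₄: 362.5 × 120.1 = 43,530 g.

(a) 19.7 kg; (b) 43.5 kg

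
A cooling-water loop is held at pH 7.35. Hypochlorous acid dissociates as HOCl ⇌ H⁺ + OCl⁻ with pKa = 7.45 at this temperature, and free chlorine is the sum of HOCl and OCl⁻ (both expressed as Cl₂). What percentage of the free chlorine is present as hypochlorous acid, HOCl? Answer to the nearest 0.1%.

[OCl⁻]/[HOCl] = 10^(pH − pKa) = 10^(7.35 − 7.45) = 10^-0.10 = 0.7943.
Fraction as HOCl = 1 / (1 + 0.7943) = 0.5573.

55.7%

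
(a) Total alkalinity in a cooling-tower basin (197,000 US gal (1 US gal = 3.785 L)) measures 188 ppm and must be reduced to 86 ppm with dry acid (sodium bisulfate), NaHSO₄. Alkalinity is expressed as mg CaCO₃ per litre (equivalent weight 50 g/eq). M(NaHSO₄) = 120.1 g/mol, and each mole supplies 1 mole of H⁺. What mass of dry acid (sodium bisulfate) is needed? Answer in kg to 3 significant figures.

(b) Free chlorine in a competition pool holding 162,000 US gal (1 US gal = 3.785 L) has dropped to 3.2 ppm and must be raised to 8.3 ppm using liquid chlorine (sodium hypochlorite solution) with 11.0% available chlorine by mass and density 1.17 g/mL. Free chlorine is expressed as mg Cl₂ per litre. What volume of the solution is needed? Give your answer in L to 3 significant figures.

(a) Volume: 197,000 US gal × 3.785 L/gal = 745,645 L.
(a) Alkalinity to neutralize: (188 − 86) = 102 mg/L as CaCO₃ × 745,645 L = 76,060 g as CaCO₃.
(a) Equivalents of H⁺ required: 76,060 ÷ 50 g/eq = 1521 eq = 1521 mol NaHSO₄.
(a) Mass of NaHSO₄: 1521 × 120.1 = 182,700 g.

(b) Volume: 162,000 US gal × 3.785 L/gal = 613,170 L.
(b) Chlorine deficit: 8.3 − 3.2 = 5.1 ppm = 5.1 mg/L as Cl₂.
(b) Cl₂ equivalent needed: 5.1 mg/L × 613,170 L = 3,127,000 mg = 3127 g.
(b) Product at 11.0% available chlorine: 3127 / 0.11 = 28,430 g.
(b) Volume at density 1.17 g/mL: 28,430 g ÷ 1.17 g/mL = 24,300 mL.

(a) 183 kg; (b) 24.3 L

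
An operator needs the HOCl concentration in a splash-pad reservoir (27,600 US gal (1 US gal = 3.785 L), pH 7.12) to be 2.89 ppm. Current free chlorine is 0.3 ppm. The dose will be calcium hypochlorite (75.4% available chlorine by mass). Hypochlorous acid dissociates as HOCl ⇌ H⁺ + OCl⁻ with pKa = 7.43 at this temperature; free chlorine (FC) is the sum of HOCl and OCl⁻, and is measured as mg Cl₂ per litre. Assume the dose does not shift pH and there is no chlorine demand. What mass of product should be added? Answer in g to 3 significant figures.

Volume: 27,600 US gal × 3.785 L/gal = 104,466 L.
[OCl⁻]/[HOCl] = 10^(pH − pKa) = 10^(7.12 − 7.43) = 0.4898; fraction as HOCl = 1/(1 + 0.4898) = 0.6712.
Free chlorine required for 2.89 ppm HOCl: 2.89 / 0.6712 = 4.305 ppm.
FC to add: 4.305 − 0.3 = 4.005 mg/L as Cl₂.
Cl₂ equivalent: 4.005 mg/L × 104,466 L = 418.4 g.
Product at 75.4% available Cl: 418.4 / 0.754 = 555 g.

555 g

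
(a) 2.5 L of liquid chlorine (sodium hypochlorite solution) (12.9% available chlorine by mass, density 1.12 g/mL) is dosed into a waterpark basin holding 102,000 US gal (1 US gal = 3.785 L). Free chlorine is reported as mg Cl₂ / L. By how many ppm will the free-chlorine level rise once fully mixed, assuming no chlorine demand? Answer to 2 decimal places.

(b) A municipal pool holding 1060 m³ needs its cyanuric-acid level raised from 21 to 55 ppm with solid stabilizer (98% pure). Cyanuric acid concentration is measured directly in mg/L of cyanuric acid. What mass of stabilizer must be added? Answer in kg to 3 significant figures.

(a) 0.94 ppm; (b) 36.8 kg

(a) Volume: 102,000 US gal × 3.785 L/gal = 386,070 L.
(a) Mass of solution: 2.5 L × 1000 mL/L × 1.12 g/mL = 2800 g.
(a) Available chlorine delivered: 2800 g × 0.129 = 361.2 g as Cl₂.
(a) Concentration rise: 361.2 g / 386,070 L = 0.9356 mg/L = 0.94 ppm.

(b) Volume: 1060 m³ = 1,060,000 L.
(b) CYA to add: (55 − 21) = 34 mg/L × 1,060,000 L = 36,040 g cyanuric acid.
(b) At 98% purity: 36,040 / 0.98 = 36,780 g product.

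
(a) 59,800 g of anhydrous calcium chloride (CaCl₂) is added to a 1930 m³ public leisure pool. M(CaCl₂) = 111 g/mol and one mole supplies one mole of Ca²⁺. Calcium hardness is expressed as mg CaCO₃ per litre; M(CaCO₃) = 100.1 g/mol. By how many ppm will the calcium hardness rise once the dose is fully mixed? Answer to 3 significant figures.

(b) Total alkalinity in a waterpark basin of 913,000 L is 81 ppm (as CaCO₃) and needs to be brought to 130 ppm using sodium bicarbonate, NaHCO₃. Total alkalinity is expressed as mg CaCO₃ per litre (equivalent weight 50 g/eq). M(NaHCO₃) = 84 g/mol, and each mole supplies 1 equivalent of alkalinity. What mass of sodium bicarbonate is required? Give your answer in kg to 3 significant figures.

(a) 27.9 ppm; (b) 75.2 kg

(a) Volume: 1930 m³ = 1,930,000 L.
(a) Moles of Ca²⁺: 59,800 g ÷ 111 g/mol = 538.7 mol.
(a) As CaCO₃: 538.7 mol × 100.1 g/mol = 53,930 g.
(a) Rise: 53,930 g / 1,930,000 L × 1000 = 27.94 mg/L.

(b) Alkalinity to add: (130 − 81) = 49 mg/L as CaCO₃ × 913,000 L = 44,740 g as CaCO₃.
(b) Equivalents: 44,740 g ÷ 50 g/eq = 894.7 eq.
(b) NaHCO₃ supplies 1 eq per mole → 894.7 mol.
(b) Mass: 894.7 mol × 84 g/mol = 75,160 g.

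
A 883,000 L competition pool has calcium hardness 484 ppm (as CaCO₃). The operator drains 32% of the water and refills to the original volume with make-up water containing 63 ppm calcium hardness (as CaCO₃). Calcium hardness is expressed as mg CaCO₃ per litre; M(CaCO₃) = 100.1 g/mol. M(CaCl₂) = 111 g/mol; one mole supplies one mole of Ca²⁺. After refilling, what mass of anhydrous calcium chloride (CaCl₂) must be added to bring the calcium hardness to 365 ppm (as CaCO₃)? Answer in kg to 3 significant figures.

After draining 32% and refilling: 484 × 0.68 + 63 × 0.32 = 349.28 ppm.
Deficit to target: 365 − 349.28 = 15.72 mg/L.
As CaCO₃: 15.72 mg/L × 883,000 L = 13,880 g; ÷ 100.1 = 138.7 mol Ca²⁺.
Mass: 138.7 × 111 = 15,390 g.

15.4 kg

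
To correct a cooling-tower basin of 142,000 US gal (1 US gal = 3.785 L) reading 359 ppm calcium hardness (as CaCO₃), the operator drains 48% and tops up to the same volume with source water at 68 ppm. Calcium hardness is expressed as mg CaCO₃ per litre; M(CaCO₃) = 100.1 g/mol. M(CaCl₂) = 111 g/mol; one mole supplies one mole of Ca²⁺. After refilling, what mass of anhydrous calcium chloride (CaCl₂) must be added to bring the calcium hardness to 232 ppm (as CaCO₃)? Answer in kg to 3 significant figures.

7.56 kg

Volume: 142,000 US gal × 3.785 L/gal = 537,470 L.
After draining 48% and refilling: 359 × 0.52 + 68 × 0.48 = 219.32 ppm.
Deficit to target: 232 − 219.32 = 12.68 mg/L.
As CaCO₃: 12.68 mg/L × 537,470 L = 6815 g; ÷ 100.1 = 68.08 mol Ca²⁺.
Mass: 68.08 × 111 = 7557 g.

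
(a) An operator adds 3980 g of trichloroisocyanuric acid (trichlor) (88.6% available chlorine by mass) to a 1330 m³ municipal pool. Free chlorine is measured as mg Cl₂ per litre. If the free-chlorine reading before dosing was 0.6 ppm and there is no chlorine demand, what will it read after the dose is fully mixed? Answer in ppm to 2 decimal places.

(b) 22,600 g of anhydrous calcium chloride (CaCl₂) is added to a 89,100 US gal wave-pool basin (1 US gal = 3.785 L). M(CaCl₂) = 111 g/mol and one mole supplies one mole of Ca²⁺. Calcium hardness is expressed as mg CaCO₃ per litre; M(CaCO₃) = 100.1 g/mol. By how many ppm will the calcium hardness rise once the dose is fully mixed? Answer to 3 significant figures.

(a) Volume: 1330 m³ = 1,330,000 L.
(a) Available chlorine delivered: 3980 g × 0.886 = 3526 g as Cl₂.
(a) Concentration rise: 3526 g / 1,330,000 L = 2.651 mg/L = 2.65 ppm.
(a) Final FC: 0.6 + 2.65 = 3.25 ppm.

(b) Volume: 89,100 US gal × 3.785 L/gal = 337,244 L.
(b) Moles of Ca²⁺: 22,600 g ÷ 111 g/mol = 203.6 mol.
(b) As CaCO₃: 203.6 mol × 100.1 g/mol = 20,380 g.
(b) Rise: 20,380 g / 337,244 L × 1000 = 60.43 mg/L.

(a) 3.25 ppm; (b) 60.4 ppm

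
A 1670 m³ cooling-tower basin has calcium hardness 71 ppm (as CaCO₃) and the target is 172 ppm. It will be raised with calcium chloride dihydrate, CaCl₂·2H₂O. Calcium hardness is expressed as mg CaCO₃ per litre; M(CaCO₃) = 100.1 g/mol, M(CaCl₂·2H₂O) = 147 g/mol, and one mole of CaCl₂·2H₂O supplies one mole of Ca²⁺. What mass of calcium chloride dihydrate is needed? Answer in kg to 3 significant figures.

248 kg

Volume: 1670 m³ = 1,670,000 L.
Hardness to add: (172 − 71) = 101 mg/L as CaCO₃ × 1,670,000 L = 168,700 g as CaCO₃.
Moles of Ca²⁺ (1 mol Ca²⁺ ≡ 1 mol CaCO₃): 168,700 / 100.1 g/mol = 1685 mol.
Mass of CaCl₂·2H₂O: 1685 × 147 = 247,700 g.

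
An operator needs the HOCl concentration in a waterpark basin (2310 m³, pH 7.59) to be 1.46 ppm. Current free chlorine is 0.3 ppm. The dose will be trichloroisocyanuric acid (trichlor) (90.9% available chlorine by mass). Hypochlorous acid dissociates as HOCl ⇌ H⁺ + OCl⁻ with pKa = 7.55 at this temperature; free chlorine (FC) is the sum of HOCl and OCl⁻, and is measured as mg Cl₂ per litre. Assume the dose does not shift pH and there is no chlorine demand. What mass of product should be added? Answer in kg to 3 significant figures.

7.02 kg

Volume: 2310 m³ = 2,310,000 L.
[OCl⁻]/[HOCl] = 10^(pH − pKa) = 10^(7.59 − 7.55) = 1.096; fraction as HOCl = 1/(1 + 1.096) = 0.477.
Free chlorine required for 1.46 ppm HOCl: 1.46 / 0.477 = 3.061 ppm.
FC to add: 3.061 − 0.3 = 2.761 mg/L as Cl₂.
Cl₂ equivalent: 2.761 mg/L × 2,310,000 L = 6378 g.
Product at 90.9% available Cl: 6378 / 0.909 = 7016 g.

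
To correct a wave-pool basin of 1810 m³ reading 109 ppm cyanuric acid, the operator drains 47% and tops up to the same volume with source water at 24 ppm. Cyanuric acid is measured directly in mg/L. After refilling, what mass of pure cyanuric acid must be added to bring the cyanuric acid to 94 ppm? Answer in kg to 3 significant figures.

Volume: 1810 m³ = 1,810,000 L.
After draining 47% and refilling: 109 × 0.53 + 24 × 0.47 = 69.05 ppm.
Deficit to target: 94 − 69.05 = 24.95 mg/L.
Mass: 24.95 mg/L × 1,810,000 L = 45,160 g cyanuric acid.

45.2 kg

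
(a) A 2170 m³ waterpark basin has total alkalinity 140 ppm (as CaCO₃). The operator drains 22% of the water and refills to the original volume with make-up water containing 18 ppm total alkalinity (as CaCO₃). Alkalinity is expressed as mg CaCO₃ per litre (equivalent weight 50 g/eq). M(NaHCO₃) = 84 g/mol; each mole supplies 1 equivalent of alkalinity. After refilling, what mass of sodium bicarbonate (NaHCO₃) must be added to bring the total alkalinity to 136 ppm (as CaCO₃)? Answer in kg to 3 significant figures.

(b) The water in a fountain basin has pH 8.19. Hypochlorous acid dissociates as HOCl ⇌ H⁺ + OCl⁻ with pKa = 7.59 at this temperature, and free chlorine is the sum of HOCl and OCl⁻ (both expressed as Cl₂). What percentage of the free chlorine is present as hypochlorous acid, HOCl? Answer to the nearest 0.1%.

(a) Volume: 2170 m³ = 2,170,000 L.
(a) After draining 22% and refilling: 140 × 0.78 + 18 × 0.22 = 113.16 ppm.
(a) Deficit to target: 136 − 113.16 = 22.84 mg/L.
(a) As CaCO₃: 22.84 mg/L × 2,170,000 L = 49,560 g; ÷ 50 g/eq ÷ 1 = 991.3 mol NaHCO₃.
(a) Mass: 991.3 × 84 = 83,270 g.

(b) [OCl⁻]/[HOCl] = 10^(pH − pKa) = 10^(8.19 − 7.59) = 10^0.60 = 3.981.
(b) Fraction as HOCl = 1 / (1 + 3.981) = 0.2008.

(a) 83.3 kg; (b) 20.1%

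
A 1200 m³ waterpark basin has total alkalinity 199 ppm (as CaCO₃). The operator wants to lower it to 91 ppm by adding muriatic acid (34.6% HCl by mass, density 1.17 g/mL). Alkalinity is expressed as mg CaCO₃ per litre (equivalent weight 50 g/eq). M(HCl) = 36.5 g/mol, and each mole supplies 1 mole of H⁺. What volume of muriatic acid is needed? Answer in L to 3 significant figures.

Volume: 1200 m³ = 1,200,000 L.
Alkalinity to neutralize: (199 − 91) = 108 mg/L as CaCO₃ × 1,200,000 L = 129,600 g as CaCO₃.
Equivalents of H⁺ required: 129,600 ÷ 50 g/eq = 2592 eq = 2592 mol HCl.
Mass of HCl: 2592 × 36.5 = 94,610 g.
Mass of 34.6% solution: 94,610 / 0.346 = 273,400 g.
Volume: 273,400 g ÷ 1.17 g/mL = 233,700 mL.

234 L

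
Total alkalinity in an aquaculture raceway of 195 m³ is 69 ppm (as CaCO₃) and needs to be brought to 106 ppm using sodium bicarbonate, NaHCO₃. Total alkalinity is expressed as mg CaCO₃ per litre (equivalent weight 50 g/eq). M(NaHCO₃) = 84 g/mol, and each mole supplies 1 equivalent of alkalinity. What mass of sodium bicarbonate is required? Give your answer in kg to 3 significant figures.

Volume: 195 m³ = 195,000 L.
Alkalinity to add: (106 − 69) = 37 mg/L as CaCO₃ × 195,000 L = 7215 g as CaCO₃.
Equivalents: 7215 g ÷ 50 g/eq = 144.3 eq.
NaHCO₃ supplies 1 eq per mole → 144.3 mol.
Mass: 144.3 mol × 84 g/mol = 12,120 g.

12.1 kg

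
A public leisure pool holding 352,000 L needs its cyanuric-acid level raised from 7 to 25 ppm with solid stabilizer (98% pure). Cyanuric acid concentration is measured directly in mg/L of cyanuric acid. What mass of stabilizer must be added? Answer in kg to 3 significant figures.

CYA to add: (25 − 7) = 18 mg/L × 352,000 L = 6336 g cyanuric acid.
At 98% purity: 6336 / 0.98 = 6465 g product.

6.47 kg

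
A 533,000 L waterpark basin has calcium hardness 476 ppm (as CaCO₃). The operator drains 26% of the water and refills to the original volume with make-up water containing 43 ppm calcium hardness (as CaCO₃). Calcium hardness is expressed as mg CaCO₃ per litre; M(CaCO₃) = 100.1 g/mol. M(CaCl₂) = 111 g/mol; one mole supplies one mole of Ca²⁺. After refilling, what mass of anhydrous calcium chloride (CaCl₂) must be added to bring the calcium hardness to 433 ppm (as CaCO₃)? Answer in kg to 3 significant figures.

After draining 26% and refilling: 476 × 0.74 + 43 × 0.26 = 363.42 ppm.
Deficit to target: 433 − 363.42 = 69.58 mg/L.
As CaCO₃: 69.58 mg/L × 533,000 L = 37,090 g; ÷ 100.1 = 370.5 mol Ca²⁺.
Mass: 370.5 × 111 = 41,120 g.

41.1 kg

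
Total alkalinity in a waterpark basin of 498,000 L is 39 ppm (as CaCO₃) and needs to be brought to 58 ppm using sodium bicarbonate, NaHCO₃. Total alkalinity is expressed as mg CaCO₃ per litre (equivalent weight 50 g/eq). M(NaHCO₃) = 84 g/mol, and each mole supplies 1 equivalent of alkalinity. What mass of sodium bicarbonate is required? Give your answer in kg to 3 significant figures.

15.9 kg

Alkalinity to add: (58 − 39) = 19 mg/L as CaCO₃ × 498,000 L = 9462 g as CaCO₃.
Equivalents: 9462 g ÷ 50 g/eq = 189.2 eq.
NaHCO₃ supplies 1 eq per mole → 189.2 mol.
Mass: 189.2 mol × 84 g/mol = 15,900 g.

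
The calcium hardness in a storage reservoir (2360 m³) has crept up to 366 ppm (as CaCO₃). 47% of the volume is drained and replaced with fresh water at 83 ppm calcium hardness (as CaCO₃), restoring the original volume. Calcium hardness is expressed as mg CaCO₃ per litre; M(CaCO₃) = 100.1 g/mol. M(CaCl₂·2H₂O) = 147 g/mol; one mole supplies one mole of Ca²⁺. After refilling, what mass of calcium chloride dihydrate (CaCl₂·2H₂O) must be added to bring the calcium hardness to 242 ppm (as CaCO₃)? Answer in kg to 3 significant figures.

31.2 kg

Volume: 2360 m³ = 2,360,000 L.
After draining 47% and refilling: 366 × 0.53 + 83 × 0.47 = 232.99 ppm.
Deficit to target: 242 − 232.99 = 9.01 mg/L.
As CaCO₃: 9.01 mg/L × 2,360,000 L = 21,260 g; ÷ 100.1 = 212.4 mol Ca²⁺.
Mass: 212.4 × 147 = 31,230 g.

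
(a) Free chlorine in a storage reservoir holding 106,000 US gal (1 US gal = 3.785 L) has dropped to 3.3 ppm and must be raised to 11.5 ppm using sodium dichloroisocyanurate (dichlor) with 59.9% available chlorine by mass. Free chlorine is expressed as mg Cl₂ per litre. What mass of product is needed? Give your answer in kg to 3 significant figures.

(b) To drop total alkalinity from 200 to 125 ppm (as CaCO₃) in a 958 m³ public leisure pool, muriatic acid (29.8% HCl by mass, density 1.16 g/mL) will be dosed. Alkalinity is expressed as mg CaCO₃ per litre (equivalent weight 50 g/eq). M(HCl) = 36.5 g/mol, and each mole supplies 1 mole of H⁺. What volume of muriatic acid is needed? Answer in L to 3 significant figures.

(a) 5.49 kg; (b) 152 L

(a) Volume: 106,000 US gal × 3.785 L/gal = 401,210 L.
(a) Chlorine deficit: 11.5 − 3.3 = 8.2 ppm = 8.2 mg/L as Cl₂.
(a) Cl₂ equivalent needed: 8.2 mg/L × 401,210 L = 3,290,000 mg = 3290 g.
(a) Product at 59.9% available chlorine: 3290 / 0.599 = 5492 g.

(b) Volume: 958 m³ = 958,000 L.
(b) Alkalinity to neutralize: (200 − 125) = 75 mg/L as CaCO₃ × 958,000 L = 71,850 g as CaCO₃.
(b) Equivalents of H⁺ required: 71,850 ÷ 50 g/eq = 1437 eq = 1437 mol HCl.
(b) Mass of HCl: 1437 × 36.5 = 52,450 g.
(b) Mass of 29.8% solution: 52,450 / 0.298 = 176,000 g.
(b) Volume: 176,000 g ÷ 1.16 g/mL = 151,700 mL.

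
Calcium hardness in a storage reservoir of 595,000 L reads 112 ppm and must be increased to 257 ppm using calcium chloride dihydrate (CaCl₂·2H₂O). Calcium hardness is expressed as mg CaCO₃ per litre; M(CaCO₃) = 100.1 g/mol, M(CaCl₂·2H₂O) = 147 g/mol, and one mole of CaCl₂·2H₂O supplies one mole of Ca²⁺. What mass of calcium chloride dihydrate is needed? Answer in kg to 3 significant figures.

Hardness to add: (257 − 112) = 145 mg/L as CaCO₃ × 595,000 L = 86,280 g as CaCO₃.
Moles of Ca²⁺ (1 mol Ca²⁺ ≡ 1 mol CaCO₃): 86,280 / 100.1 g/mol = 861.9 mol.
Mass of CaCl₂·2H₂O: 861.9 × 147 = 126,700 g.

127 kg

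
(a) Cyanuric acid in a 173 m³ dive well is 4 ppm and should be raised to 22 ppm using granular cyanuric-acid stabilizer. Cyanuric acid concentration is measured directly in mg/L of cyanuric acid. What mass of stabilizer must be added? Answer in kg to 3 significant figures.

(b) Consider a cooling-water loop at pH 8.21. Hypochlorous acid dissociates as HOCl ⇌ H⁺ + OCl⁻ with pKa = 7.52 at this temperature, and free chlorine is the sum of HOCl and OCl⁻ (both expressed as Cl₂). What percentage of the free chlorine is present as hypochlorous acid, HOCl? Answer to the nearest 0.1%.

(a) Volume: 173 m³ = 173,000 L.
(a) CYA to add: (22 − 4) = 18 mg/L × 173,000 L = 3114 g cyanuric acid.

(b) [OCl⁻]/[HOCl] = 10^(pH − pKa) = 10^(8.21 − 7.52) = 10^0.69 = 4.898.
(b) Fraction as HOCl = 1 / (1 + 4.898) = 0.1696.

(a) 3.11 kg; (b) 17.0%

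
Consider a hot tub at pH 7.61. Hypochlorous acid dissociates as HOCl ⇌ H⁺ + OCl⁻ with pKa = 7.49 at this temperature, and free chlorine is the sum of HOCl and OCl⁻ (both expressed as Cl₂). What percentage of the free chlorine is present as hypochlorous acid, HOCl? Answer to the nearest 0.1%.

43.1%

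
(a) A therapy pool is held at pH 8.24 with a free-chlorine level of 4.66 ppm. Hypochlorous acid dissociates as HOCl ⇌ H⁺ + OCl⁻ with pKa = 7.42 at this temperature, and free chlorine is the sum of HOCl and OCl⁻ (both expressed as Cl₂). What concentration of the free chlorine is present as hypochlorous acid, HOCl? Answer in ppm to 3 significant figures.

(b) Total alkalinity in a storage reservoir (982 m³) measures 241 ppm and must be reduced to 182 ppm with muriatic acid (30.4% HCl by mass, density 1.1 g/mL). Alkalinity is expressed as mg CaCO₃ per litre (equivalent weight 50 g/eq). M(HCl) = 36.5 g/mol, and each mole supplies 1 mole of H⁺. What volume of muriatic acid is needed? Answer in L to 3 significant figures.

(a) [OCl⁻]/[HOCl] = 10^(pH − pKa) = 10^(8.24 − 7.42) = 10^0.82 = 6.607.
(a) Fraction as HOCl = 1 / (1 + 6.607) = 0.1315.
(a) HOCl = 0.1315 × 4.66 ppm = 0.6126 ppm.

(b) Volume: 982 m³ = 982,000 L.
(b) Alkalinity to neutralize: (241 − 182) = 59 mg/L as CaCO₃ × 982,000 L = 57,940 g as CaCO₃.
(b) Equivalents of H⁺ required: 57,940 ÷ 50 g/eq = 1159 eq = 1159 mol HCl.
(b) Mass of HCl: 1159 × 36.5 = 42,290 g.
(b) Mass of 30.4% solution: 42,290 / 0.304 = 139,100 g.
(b) Volume: 139,100 g ÷ 1.1 g/mL = 126,500 mL.

(a) 0.613 ppm; (b) 126 L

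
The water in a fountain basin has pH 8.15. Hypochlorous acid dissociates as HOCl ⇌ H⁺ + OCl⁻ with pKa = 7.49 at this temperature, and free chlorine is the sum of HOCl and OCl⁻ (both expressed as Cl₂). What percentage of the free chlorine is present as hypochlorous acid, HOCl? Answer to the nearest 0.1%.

[OCl⁻]/[HOCl] = 10^(pH − pKa) = 10^(8.15 − 7.49) = 10^0.66 = 4.571.
Fraction as HOCl = 1 / (1 + 4.571) = 0.1795.

18.0%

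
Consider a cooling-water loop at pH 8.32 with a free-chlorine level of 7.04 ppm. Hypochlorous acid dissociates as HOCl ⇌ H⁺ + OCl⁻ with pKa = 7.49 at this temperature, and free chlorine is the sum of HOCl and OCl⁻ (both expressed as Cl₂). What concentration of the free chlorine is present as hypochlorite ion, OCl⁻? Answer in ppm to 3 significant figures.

6.13 ppm

[OCl⁻]/[HOCl] = 10^(pH − pKa) = 10^(8.32 − 7.49) = 10^0.83 = 6.761.
Fraction as HOCl = 1 / (1 + 6.761) = 0.1289.
OCl⁻ = (1 − 0.1289) × 7.04 ppm = 6.133 ppm.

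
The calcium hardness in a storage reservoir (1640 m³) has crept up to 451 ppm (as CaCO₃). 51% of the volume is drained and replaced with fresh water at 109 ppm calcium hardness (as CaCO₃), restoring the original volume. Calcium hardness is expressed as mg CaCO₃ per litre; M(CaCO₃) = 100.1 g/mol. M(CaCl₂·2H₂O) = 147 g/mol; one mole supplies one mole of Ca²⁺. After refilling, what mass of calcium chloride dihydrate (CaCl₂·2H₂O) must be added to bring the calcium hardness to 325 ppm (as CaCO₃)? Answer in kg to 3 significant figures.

117 kg

Volume: 1640 m³ = 1,640,000 L.
After draining 51% and refilling: 451 × 0.49 + 109 × 0.51 = 276.58 ppm.
Deficit to target: 325 − 276.58 = 48.42 mg/L.
As CaCO₃: 48.42 mg/L × 1,640,000 L = 79,410 g; ÷ 100.1 = 793.3 mol Ca²⁺.
Mass: 793.3 × 147 = 116,600 g.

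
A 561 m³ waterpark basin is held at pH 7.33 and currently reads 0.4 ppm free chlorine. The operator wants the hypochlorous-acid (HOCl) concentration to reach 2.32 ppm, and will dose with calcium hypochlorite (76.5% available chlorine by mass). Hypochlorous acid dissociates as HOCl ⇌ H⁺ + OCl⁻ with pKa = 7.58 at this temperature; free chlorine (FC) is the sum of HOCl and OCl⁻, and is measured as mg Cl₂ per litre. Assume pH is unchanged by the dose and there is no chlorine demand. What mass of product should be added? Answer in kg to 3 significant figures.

Volume: 561 m³ = 561,000 L.
[OCl⁻]/[HOCl] = 10^(pH − pKa) = 10^(7.33 − 7.58) = 0.5623; fraction as HOCl = 1/(1 + 0.5623) = 0.6401.
Free chlorine required for 2.32 ppm HOCl: 2.32 / 0.6401 = 3.625 ppm.
FC to add: 3.625 − 0.4 = 3.225 mg/L as Cl₂.
Cl₂ equivalent: 3.225 mg/L × 561,000 L = 1809 g.
Product at 76.5% available Cl: 1809 / 0.765 = 2365 g.

2.36 kg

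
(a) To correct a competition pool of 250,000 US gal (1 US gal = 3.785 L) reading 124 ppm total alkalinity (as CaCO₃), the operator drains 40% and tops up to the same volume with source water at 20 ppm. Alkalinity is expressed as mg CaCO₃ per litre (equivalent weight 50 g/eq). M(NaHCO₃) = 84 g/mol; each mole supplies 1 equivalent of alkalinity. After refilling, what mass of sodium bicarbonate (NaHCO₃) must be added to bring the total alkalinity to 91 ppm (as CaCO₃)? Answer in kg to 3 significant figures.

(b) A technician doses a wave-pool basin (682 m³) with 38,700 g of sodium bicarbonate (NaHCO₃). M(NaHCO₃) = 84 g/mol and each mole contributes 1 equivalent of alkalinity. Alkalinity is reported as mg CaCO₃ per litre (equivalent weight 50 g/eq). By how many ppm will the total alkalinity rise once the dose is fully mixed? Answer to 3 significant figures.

(a) 13.7 kg; (b) 33.8 ppm

(a) Volume: 250,000 US gal × 3.785 L/gal = 946,250 L.
(a) After draining 40% and refilling: 124 × 0.60 + 20 × 0.40 = 82.4 ppm.
(a) Deficit to target: 91 − 82.4 = 8.6 mg/L.
(a) As CaCO₃: 8.6 mg/L × 946,250 L = 8138 g; ÷ 50 g/eq ÷ 1 = 162.8 mol NaHCO₃.
(a) Mass: 162.8 × 84 = 13,670 g.

(b) Volume: 682 m³ = 682,000 L.
(b) Moles of NaHCO₃: 38,700 g ÷ 84 g/mol = 460.7 mol → 460.7 eq of alkalinity.
(b) As CaCO₃: 460.7 eq × 50 g/eq = 23,040 g.
(b) Rise: 23,040 g / 682,000 L × 1000 = 33.78 mg/L.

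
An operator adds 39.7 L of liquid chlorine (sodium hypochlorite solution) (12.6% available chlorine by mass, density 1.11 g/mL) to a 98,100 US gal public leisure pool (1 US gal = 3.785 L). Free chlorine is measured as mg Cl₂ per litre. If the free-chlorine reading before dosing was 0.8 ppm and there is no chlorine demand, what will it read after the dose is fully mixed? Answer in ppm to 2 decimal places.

15.75 ppm

Volume: 98,100 US gal × 3.785 L/gal = 371,308 L.
Mass of solution: 39.7 L × 1000 mL/L × 1.11 g/mL = 44,070 g.
Available chlorine delivered: 44,070 g × 0.126 = 5552 g as Cl₂.
Concentration rise: 5552 g / 371,308 L = 14.95 mg/L = 14.95 ppm.
Final FC: 0.8 + 14.95 = 15.75 ppm.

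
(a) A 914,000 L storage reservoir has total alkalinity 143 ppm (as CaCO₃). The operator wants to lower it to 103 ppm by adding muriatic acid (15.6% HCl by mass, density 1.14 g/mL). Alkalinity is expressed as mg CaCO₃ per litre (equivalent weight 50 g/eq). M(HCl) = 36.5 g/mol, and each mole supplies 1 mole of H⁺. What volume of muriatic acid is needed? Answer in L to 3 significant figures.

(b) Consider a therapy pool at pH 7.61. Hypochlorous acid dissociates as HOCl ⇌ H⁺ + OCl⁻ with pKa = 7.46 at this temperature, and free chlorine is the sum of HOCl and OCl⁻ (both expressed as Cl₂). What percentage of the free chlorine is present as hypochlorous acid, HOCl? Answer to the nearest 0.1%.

(a) 150 L; (b) 41.5%

(a) Alkalinity to neutralize: (143 − 103) = 40 mg/L as CaCO₃ × 914,000 L = 36,560 g as CaCO₃.
(a) Equivalents of H⁺ required: 36,560 ÷ 50 g/eq = 731.2 eq = 731.2 mol HCl.
(a) Mass of HCl: 731.2 × 36.5 = 26,690 g.
(a) Mass of 15.6% solution: 26,690 / 0.156 = 171,100 g.
(a) Volume: 171,100 g ÷ 1.14 g/mL = 150,100 mL.

(b) [OCl⁻]/[HOCl] = 10^(pH − pKa) = 10^(7.61 − 7.46) = 10^0.15 = 1.413.
(b) Fraction as HOCl = 1 / (1 + 1.413) = 0.4145.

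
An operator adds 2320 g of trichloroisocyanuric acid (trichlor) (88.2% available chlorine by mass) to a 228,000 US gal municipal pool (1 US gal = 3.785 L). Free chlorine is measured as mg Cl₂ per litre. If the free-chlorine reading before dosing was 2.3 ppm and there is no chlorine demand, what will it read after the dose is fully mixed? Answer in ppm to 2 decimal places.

4.67 ppm

Volume: 228,000 US gal × 3.785 L/gal = 862,980 L.
Available chlorine delivered: 2320 g × 0.882 = 2046 g as Cl₂.
Concentration rise: 2046 g / 862,980 L = 2.371 mg/L = 2.37 ppm.
Final FC: 2.3 + 2.37 = 4.67 ppm.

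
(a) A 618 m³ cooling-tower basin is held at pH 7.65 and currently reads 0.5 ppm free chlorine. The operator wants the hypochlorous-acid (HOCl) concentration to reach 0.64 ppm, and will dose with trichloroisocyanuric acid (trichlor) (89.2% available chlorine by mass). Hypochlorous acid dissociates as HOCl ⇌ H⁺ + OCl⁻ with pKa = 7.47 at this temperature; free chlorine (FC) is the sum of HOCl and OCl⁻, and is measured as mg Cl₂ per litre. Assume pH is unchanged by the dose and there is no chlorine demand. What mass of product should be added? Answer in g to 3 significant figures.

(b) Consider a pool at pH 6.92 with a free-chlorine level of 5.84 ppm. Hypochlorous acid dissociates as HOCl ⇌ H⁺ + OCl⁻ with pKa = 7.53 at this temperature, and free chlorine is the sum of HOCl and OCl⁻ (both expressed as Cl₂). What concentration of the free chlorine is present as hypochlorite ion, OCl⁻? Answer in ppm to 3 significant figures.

(a) 768 g; (b) 1.15 ppm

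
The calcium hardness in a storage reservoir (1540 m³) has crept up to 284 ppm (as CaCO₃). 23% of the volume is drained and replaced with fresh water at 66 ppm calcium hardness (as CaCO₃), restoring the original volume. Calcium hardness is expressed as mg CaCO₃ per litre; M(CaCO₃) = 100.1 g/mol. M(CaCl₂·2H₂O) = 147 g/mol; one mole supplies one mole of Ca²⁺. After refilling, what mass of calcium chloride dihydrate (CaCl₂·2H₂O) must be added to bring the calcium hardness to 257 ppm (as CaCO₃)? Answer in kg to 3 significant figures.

Volume: 1540 m³ = 1,540,000 L.
After draining 23% and refilling: 284 × 0.77 + 66 × 0.23 = 233.86 ppm.
Deficit to target: 257 − 233.86 = 23.14 mg/L.
As CaCO₃: 23.14 mg/L × 1,540,000 L = 35,640 g; ÷ 100.1 = 356 mol Ca²⁺.
Mass: 356 × 147 = 52,330 g.

52.3 kg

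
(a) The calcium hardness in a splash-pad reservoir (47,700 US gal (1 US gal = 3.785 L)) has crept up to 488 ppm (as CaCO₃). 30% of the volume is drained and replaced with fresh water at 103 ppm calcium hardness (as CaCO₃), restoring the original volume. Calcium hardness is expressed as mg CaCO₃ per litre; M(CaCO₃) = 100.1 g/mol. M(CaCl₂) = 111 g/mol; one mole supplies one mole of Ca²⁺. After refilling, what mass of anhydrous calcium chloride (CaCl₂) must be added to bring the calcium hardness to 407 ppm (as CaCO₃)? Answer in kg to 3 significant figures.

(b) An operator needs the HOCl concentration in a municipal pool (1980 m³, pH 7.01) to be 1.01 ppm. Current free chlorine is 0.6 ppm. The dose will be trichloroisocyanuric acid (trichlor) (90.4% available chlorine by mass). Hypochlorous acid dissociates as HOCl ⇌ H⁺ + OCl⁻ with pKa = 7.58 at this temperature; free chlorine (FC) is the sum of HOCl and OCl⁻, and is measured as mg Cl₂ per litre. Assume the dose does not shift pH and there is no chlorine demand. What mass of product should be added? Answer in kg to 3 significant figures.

(a) 6.91 kg; (b) 1.49 kg

(a) Volume: 47,700 US gal × 3.785 L/gal = 180,544 L.
(a) After draining 30% and refilling: 488 × 0.70 + 103 × 0.30 = 372.5 ppm.
(a) Deficit to target: 407 − 372.5 = 34.5 mg/L.
(a) As CaCO₃: 34.5 mg/L × 180,544 L = 6229 g; ÷ 100.1 = 62.23 mol Ca²⁺.
(a) Mass: 62.23 × 111 = 6907 g.

(b) Volume: 1980 m³ = 1,980,000 L.
(b) [OCl⁻]/[HOCl] = 10^(pH − pKa) = 10^(7.01 − 7.58) = 0.2692; fraction as HOCl = 1/(1 + 0.2692) = 0.7879.
(b) Free chlorine required for 1.01 ppm HOCl: 1.01 / 0.7879 = 1.282 ppm.
(b) FC to add: 1.282 − 0.6 = 0.6818 mg/L as Cl₂.
(b) Cl₂ equivalent: 0.6818 mg/L × 1,980,000 L = 1350 g.
(b) Product at 90.4% available Cl: 1350 / 0.904 = 1493 g.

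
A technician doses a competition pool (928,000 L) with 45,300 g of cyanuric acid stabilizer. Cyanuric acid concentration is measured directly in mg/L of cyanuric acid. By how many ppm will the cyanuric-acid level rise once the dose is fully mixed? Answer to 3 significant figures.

Rise: 45,300 g / 928,000 L × 1000 = 48.81 mg/L.

48.8 ppm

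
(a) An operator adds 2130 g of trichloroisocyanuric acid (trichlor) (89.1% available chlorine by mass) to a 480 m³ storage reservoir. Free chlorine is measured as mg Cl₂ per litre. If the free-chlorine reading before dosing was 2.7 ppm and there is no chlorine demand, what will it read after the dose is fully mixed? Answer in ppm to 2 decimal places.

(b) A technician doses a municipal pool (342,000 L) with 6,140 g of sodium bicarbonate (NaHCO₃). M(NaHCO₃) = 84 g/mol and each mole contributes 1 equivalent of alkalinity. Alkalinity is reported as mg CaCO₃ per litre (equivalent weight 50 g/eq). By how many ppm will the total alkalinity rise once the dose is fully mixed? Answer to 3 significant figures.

(a) Volume: 480 m³ = 480,000 L.
(a) Available chlorine delivered: 2130 g × 0.891 = 1898 g as Cl₂.
(a) Concentration rise: 1898 g / 480,000 L = 3.954 mg/L = 3.95 ppm.
(a) Final FC: 2.7 + 3.95 = 6.65 ppm.

(b) Moles of NaHCO₃: 6,140 g ÷ 84 g/mol = 73.1 mol → 73.1 eq of alkalinity.
(b) As CaCO₃: 73.1 eq × 50 g/eq = 3655 g.
(b) Rise: 3655 g / 342,000 L × 1000 = 10.69 mg/L.

(a) 6.65 ppm; (b) 10.7 ppm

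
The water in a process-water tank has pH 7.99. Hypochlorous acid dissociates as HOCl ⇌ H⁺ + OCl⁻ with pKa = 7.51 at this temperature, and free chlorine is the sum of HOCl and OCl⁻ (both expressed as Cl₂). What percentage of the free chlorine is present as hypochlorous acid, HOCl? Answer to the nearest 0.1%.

24.9%

[OCl⁻]/[HOCl] = 10^(pH − pKa) = 10^(7.99 − 7.51) = 10^0.48 = 3.02.
Fraction as HOCl = 1 / (1 + 3.02) = 0.2488.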